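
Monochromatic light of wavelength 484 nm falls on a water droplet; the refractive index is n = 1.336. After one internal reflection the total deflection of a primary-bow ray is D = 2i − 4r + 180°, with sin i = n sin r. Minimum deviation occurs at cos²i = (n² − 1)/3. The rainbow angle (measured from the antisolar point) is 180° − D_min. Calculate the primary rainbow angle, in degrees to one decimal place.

41.6°

cos²i = (1.78490 − 1)/3 = 0.26163; i = arccos(0.51150) = 59.236°.
sin r = sin 59.236°/1.336 = 0.64318; r = 40.029°.
D_min = 2·59.236° − 4·40.029° + 180° = 138.356°.
Rainbow angle = 180° − D_min = 41.644°.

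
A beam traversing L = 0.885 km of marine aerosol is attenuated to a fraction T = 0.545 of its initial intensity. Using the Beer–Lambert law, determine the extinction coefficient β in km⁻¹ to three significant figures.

0.686 km⁻¹

Beer–Lambert: T = exp(−βL) ⇒ β = −ln(T)/L = −ln(0.545)/0.885 = 0.6070/0.885 = 0.6858 km⁻¹.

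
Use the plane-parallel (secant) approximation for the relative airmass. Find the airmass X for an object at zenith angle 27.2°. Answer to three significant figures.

X = sec z = 1/cos 27.2° = 1/0.8894 = 1.1243.

1.12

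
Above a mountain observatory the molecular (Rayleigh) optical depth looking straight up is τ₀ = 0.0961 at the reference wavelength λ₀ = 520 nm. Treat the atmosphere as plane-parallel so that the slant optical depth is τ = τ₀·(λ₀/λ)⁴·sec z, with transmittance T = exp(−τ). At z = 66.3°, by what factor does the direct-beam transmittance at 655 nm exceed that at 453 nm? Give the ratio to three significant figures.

Airmass: sec 66.3° = 2.4879.
τ(655 nm) = 0.0961 × (520/655)⁴ × 2.4879 = 0.0961 × 0.3972 × 2.4879 = 0.0950.
τ(453 nm) = 0.0961 × (520/453)⁴ × 2.4879 = 0.0961 × 1.7363 × 2.4879 = 0.4151.
T(655)/T(453) = exp(τ_B − τ_A) = exp(0.3201) = 1.3773.

1.38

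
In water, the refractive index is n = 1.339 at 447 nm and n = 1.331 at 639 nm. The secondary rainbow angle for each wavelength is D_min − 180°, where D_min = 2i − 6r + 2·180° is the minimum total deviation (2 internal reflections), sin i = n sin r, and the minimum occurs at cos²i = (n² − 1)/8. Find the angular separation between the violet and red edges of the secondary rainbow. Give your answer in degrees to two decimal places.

At 447 nm (n = 1.339): cos²i = 0.09912 → i = 71.650°, r = 45.141°, D_min = 232.451°, rainbow angle = 52.451°.
At 639 nm (n = 1.331): cos²i = 0.09645 → i = 71.907°, r = 45.575°, D_min = 230.365°, rainbow angle = 50.365°.
Angular width = |52.451° − 50.365°| = 2.086°.

2.09°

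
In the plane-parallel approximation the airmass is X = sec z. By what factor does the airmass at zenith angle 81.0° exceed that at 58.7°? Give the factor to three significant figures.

3.32

X(81.0°)/X(58.7°) = sec 81.0° / sec 58.7° = cos 58.7° / cos 81.0° = 0.5195/0.1564 = 3.3210.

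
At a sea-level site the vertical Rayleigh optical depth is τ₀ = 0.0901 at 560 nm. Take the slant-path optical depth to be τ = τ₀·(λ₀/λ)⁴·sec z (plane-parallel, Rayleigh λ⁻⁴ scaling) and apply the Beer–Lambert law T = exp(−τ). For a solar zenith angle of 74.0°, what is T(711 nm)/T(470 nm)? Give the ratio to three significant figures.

1.70

Airmass: sec 74.0° = 3.6280.
τ(711 nm) = 0.0901 × (560/711)⁴ × 3.6280 = 0.0901 × 0.3848 × 3.6280 = 0.1258.
τ(470 nm) = 0.0901 × (560/470)⁴ × 3.6280 = 0.0901 × 2.0154 × 3.6280 = 0.6588.
T(711)/T(470) = exp(τ_B − τ_A) = exp(0.5330) = 1.7040.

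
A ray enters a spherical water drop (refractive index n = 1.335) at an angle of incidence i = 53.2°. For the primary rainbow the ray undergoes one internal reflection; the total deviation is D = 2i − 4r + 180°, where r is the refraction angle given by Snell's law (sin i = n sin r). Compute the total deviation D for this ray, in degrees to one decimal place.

sin r = sin 53.2° / 1.335 = 0.8007/1.335 = 0.5998; r = 36.86°.
D = 2·53.2° − 4·36.86° + 180° = 106.40° − 147.42° + 180° = 138.98°.

139.0°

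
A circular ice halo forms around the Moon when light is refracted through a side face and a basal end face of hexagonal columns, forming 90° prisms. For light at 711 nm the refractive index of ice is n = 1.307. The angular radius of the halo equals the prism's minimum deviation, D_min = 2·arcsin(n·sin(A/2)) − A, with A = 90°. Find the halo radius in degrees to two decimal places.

n·sin(A/2) = 1.307 × sin 45° = 1.307 × 0.7071 = 0.9242.
D_min = 2·arcsin(0.9242) − 90° = 2 × 67.546° − 90° = 45.093°.

45.09°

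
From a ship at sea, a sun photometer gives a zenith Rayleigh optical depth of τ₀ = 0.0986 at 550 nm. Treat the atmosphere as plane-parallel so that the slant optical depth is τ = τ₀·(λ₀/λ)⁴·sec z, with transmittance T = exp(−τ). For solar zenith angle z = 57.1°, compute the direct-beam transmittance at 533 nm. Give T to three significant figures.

0.814

sec 57.1° = 1.8410.
τ = 0.0986 × (550/533)⁴ × 1.8410 = 0.0986 × 1.1338 × 1.8410 = 0.2058.
T = exp(−0.2058) = 0.8140.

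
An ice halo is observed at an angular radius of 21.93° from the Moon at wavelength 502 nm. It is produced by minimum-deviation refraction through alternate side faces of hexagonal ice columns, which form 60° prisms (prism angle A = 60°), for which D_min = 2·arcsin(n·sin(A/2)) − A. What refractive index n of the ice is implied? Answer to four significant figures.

1.311

Rearranging: n = sin((D_min + A)/2) / sin(A/2).
(D_min + A)/2 = (21.93° + 60°)/2 = 40.965°.
n = sin 40.965° / sin 30° = 0.6556 / 0.5000 = 1.3112.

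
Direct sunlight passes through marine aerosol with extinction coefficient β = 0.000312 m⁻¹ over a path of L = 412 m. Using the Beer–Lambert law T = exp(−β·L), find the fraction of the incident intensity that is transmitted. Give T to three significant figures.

0.879

τ = β·L = 0.000312 × 412 = 0.1285.
T = exp(−0.1285) = 0.8794.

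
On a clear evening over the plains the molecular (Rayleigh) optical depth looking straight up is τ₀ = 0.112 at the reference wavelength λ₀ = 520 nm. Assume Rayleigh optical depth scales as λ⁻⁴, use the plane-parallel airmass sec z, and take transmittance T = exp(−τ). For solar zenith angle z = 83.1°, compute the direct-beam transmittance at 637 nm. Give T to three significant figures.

sec 83.1° = 8.3238.
τ = 0.112 × (520/637)⁴ × 8.3238 = 0.112 × 0.4441 × 8.3238 = 0.4140.
T = exp(−0.4140) = 0.6610.

0.661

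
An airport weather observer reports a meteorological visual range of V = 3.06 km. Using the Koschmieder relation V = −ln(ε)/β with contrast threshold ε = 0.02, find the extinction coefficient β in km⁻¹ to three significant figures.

β = −ln(0.02) / V = 3.912 / 3.06 = 1.2784 km⁻¹.

1.28 km⁻¹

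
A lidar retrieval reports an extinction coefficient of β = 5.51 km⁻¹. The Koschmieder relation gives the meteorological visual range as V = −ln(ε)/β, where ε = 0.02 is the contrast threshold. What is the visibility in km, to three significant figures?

V = −ln(0.02) / 5.51 = 3.912 / 5.51 = 0.7100 km.

0.710 km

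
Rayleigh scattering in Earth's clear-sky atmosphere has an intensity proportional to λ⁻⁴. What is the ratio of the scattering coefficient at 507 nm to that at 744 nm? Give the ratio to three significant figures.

4.64

Rayleigh scattering ∝ λ⁻⁴, so the ratio of coefficients is the inverse fourth power of the wavelength ratio.
σ(507)/σ(744) = (744/507)⁴ = (1.4675)⁴ = 4.637.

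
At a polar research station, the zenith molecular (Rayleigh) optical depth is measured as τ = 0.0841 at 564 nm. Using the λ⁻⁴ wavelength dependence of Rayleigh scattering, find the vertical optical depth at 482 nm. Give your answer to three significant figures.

0.158

τ(482 nm) = τ(564 nm) × (564/482)⁴ = 0.0841 × (1.1701)⁴ = 0.0841 × 1.8747 = 0.1577.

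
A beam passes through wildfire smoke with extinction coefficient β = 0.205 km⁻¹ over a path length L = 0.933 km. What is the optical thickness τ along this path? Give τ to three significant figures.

0.191

τ = β·L = 0.205 × 0.933 = 0.1913.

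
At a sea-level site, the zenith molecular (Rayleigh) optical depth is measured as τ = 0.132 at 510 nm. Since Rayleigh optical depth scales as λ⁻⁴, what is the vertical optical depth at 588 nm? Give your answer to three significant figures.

τ(588 nm) = τ(510 nm) × (510/588)⁴ = 0.132 × (0.8673)⁴ = 0.132 × 0.5659 = 0.0747.

0.0747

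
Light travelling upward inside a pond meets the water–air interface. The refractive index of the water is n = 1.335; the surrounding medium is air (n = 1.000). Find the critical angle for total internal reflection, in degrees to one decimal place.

sin θ_c = n_air / n = 1.000 / 1.335 = 0.7491.
θ_c = arcsin(0.7491) = 48.51°.

48.5°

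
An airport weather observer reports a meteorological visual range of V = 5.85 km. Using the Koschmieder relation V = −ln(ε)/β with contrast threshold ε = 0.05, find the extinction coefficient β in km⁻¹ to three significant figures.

β = −ln(0.05) / V = 2.996 / 5.85 = 0.5121 km⁻¹.

0.512 km⁻¹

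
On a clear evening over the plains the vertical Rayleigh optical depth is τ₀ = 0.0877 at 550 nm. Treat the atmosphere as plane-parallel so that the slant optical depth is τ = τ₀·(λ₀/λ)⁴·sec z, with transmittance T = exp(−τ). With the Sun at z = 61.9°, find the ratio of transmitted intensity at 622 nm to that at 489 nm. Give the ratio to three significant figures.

Airmass: sec 61.9° = 2.1231.
τ(622 nm) = 0.0877 × (550/622)⁴ × 2.1231 = 0.0877 × 0.6113 × 2.1231 = 0.1138.
τ(489 nm) = 0.0877 × (550/489)⁴ × 2.1231 = 0.0877 × 1.6004 × 2.1231 = 0.2980.
T(622)/T(489) = exp(τ_B − τ_A) = exp(0.1841) = 1.2022.

1.20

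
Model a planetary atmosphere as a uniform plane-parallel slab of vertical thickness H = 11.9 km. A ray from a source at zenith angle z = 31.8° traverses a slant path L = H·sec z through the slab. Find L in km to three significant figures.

sec z = 1/cos 31.8° = 1.1766.
L = 11.9 × 1.1766 = 14.002 km.

14.0 km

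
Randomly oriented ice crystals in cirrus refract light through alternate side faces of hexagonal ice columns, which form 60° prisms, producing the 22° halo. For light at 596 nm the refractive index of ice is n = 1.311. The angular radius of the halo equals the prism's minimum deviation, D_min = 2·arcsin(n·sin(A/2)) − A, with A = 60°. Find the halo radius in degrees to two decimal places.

21.92°

n·sin(A/2) = 1.311 × sin 30° = 1.311 × 0.5000 = 0.6555.
D_min = 2·arcsin(0.6555) − 60° = 2 × 40.958° − 60° = 21.915°.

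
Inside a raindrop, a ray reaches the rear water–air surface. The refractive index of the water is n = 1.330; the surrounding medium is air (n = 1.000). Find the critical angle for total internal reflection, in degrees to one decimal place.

sin θ_c = n_air / n = 1.000 / 1.330 = 0.7519.
θ_c = arcsin(0.7519) = 48.75°.

48.8°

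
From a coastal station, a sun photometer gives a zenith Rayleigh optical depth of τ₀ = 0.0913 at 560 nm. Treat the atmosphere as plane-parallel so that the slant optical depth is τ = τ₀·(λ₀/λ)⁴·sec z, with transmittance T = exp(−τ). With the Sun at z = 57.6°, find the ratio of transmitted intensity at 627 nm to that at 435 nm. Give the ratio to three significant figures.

1.43

Airmass: sec 57.6° = 1.8663.
τ(627 nm) = 0.0913 × (560/627)⁴ × 1.8663 = 0.0913 × 0.6363 × 1.8663 = 0.1084.
τ(435 nm) = 0.0913 × (560/435)⁴ × 1.8663 = 0.0913 × 2.7466 × 1.8663 = 0.4680.
T(627)/T(435) = exp(τ_B − τ_A) = exp(0.3596) = 1.4327.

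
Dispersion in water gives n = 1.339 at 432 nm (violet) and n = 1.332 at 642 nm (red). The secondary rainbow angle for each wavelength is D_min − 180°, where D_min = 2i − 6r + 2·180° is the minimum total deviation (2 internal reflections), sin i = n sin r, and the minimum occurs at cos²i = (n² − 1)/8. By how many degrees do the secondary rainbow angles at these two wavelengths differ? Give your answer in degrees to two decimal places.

1.82°

At 432 nm (n = 1.339): cos²i = 0.09912 → i = 71.650°, r = 45.141°, D_min = 232.451°, rainbow angle = 52.451°.
At 642 nm (n = 1.332): cos²i = 0.09678 → i = 71.875°, r = 45.520°, D_min = 230.628°, rainbow angle = 50.628°.
Angular width = |52.451° − 50.628°| = 1.823°.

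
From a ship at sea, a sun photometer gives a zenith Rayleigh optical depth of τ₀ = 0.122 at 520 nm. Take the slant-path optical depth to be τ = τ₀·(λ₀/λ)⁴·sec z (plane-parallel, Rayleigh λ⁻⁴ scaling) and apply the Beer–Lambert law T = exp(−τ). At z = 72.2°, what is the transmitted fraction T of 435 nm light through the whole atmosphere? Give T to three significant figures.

0.443

sec 72.2° = 3.2712.
τ = 0.122 × (520/435)⁴ × 3.2712 = 0.122 × 2.0420 × 3.2712 = 0.8149.
T = exp(−0.8149) = 0.4427.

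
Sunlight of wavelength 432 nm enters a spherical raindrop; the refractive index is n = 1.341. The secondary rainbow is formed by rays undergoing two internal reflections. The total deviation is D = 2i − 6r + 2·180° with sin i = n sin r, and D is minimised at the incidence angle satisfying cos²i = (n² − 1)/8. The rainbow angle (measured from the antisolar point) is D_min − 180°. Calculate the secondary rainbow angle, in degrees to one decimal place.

53.0°

cos²i = (1.79828 − 1)/8 = 0.09979; i = arccos(0.31589) = 71.586°.
sin r = sin 71.586°/1.341 = 0.70753; r = 45.034°.
D_min = 2·71.586° − 6·45.034° + 360° = 232.966°.
Rainbow angle = D_min − 180° = 52.966°.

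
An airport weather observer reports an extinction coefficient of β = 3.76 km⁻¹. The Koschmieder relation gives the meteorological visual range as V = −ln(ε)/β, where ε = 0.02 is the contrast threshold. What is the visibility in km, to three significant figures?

V = −ln(0.02) / 3.76 = 3.912 / 3.76 = 1.0404 km.

1.04 km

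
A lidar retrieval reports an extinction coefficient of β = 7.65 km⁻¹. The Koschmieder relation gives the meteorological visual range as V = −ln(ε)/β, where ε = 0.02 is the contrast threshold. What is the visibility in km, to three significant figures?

V = −ln(0.02) / 7.65 = 3.912 / 7.65 = 0.5114 km.

0.511 km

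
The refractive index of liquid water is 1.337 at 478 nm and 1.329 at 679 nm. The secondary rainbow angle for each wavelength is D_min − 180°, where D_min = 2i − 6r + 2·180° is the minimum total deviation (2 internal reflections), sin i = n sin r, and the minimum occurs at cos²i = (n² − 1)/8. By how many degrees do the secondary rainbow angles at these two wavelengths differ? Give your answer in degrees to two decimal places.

2.10°

At 478 nm (n = 1.337): cos²i = 0.09845 → i = 71.714°, r = 45.249°, D_min = 231.934°, rainbow angle = 51.934°.
At 679 nm (n = 1.329): cos²i = 0.09578 → i = 71.972°, r = 45.685°, D_min = 229.837°, rainbow angle = 49.837°.
Angular width = |51.934° − 49.837°| = 2.097°.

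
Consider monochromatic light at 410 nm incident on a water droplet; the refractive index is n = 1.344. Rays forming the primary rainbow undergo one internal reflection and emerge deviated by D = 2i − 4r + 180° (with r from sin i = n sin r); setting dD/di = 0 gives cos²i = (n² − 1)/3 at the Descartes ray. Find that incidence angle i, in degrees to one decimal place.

cos²i = (1.344² − 1)/3 = (1.80634 − 1)/3 = 0.26878.
cos i = 0.51844, so i = 58.772°.

58.8°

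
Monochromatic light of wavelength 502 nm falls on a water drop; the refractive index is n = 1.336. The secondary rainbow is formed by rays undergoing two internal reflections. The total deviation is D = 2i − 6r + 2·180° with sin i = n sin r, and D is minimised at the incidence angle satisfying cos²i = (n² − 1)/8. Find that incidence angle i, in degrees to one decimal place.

cos²i = (1.336² − 1)/8 = (1.78490 − 1)/8 = 0.09811.
cos i = 0.31323, so i = 71.746°.

71.7°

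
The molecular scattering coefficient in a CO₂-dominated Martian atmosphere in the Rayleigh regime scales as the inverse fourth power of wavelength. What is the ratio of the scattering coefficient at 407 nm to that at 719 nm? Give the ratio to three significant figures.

Rayleigh scattering ∝ λ⁻⁴, so the ratio of coefficients is the inverse fourth power of the wavelength ratio.
σ(407)/σ(719) = (719/407)⁴ = (1.7666)⁴ = 9.74.

9.74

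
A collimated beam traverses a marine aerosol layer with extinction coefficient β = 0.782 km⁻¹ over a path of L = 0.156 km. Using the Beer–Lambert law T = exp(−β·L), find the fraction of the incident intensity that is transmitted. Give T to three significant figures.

0.885

τ = β·L = 0.782 × 0.156 = 0.1220.
T = exp(−0.1220) = 0.8852.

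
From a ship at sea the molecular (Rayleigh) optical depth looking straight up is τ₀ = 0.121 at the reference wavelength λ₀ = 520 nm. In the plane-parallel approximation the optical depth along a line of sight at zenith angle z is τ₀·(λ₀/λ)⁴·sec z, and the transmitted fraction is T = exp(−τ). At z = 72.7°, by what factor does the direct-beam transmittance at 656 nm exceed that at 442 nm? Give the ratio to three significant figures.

Airmass: sec 72.7° = 3.3628.
τ(656 nm) = 0.121 × (520/656)⁴ × 3.3628 = 0.121 × 0.3948 × 3.3628 = 0.1606.
τ(442 nm) = 0.121 × (520/442)⁴ × 3.3628 = 0.121 × 1.9157 × 3.3628 = 0.7795.
T(656)/T(442) = exp(τ_B − τ_A) = exp(0.6188) = 1.8568.

1.86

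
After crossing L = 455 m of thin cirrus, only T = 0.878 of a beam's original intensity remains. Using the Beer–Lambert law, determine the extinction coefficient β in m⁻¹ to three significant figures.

0.000286 m⁻¹

Beer–Lambert: T = exp(−βL) ⇒ β = −ln(T)/L = −ln(0.878)/455 = 0.1301/455 = 0.000286 m⁻¹.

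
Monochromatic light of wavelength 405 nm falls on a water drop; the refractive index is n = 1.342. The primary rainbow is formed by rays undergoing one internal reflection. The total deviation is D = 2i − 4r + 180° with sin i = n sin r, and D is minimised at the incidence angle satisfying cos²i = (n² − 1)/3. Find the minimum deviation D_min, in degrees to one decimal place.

cos²i = (1.80096 − 1)/3 = 0.26699; i = arccos(0.51671) = 58.888°.
sin r = sin 58.888°/1.342 = 0.63797; r = 39.641°.
D_min = 2·58.888° − 4·39.641° + 180° = 139.213°.

139.2°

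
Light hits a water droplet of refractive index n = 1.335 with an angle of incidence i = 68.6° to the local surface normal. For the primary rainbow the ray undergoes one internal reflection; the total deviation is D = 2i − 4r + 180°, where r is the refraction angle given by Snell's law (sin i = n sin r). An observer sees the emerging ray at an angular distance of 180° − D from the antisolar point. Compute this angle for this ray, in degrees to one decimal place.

sin r = sin 68.6° / 1.335 = 0.9311/1.335 = 0.6974; r = 44.22°.
D = 2·68.6° − 4·44.22° + 180° = 137.20° − 176.88° + 180° = 140.32°.
Angle from antisolar point = 180° − D = 39.68°.

39.7°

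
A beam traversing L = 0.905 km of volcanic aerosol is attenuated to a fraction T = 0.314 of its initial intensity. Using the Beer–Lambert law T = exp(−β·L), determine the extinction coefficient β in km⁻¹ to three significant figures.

1.28 km⁻¹

Beer–Lambert: T = exp(−βL) ⇒ β = −ln(T)/L = −ln(0.314)/0.905 = 1.1584/0.905 = 1.28 km⁻¹.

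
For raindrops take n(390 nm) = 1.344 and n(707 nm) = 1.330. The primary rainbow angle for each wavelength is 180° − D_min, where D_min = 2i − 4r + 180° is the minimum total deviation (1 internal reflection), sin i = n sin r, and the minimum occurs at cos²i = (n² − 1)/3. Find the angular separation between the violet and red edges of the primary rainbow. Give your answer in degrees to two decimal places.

At 390 nm (n = 1.344): cos²i = 0.26878 → i = 58.772°, r = 39.512°, D_min = 139.495°, rainbow angle = 40.505°.
At 707 nm (n = 1.330): cos²i = 0.25630 → i = 59.585°, r = 40.422°, D_min = 137.484°, rainbow angle = 42.516°.
Angular width = |40.505° − 42.516°| = 2.011°.

2.01°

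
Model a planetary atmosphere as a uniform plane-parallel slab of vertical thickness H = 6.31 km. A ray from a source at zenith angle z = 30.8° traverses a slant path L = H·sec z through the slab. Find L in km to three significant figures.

sec z = 1/cos 30.8° = 1.1642.
L = 6.31 × 1.1642 = 7.346 km.

7.35 km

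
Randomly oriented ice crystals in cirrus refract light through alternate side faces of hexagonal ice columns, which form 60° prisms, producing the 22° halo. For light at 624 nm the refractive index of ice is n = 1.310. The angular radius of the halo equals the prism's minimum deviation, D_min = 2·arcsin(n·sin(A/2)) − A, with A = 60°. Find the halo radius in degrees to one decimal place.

n·sin(A/2) = 1.310 × sin 30° = 1.310 × 0.5000 = 0.6550.
D_min = 2·arcsin(0.6550) − 60° = 2 × 40.920° − 60° = 21.839°.

21.8°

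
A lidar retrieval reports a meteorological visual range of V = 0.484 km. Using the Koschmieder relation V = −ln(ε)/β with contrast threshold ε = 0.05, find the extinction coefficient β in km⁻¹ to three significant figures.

β = −ln(0.05) / V = 2.996 / 0.484 = 6.1895 km⁻¹.

6.19 km⁻¹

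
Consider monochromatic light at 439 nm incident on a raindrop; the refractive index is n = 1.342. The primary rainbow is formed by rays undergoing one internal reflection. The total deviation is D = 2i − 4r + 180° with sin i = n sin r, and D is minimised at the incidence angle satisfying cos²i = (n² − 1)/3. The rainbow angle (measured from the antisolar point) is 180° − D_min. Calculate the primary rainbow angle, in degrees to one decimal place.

cos²i = (1.80096 − 1)/3 = 0.26699; i = arccos(0.51671) = 58.888°.
sin r = sin 58.888°/1.342 = 0.63797; r = 39.641°.
D_min = 2·58.888° − 4·39.641° + 180° = 139.213°.
Rainbow angle = 180° − D_min = 40.787°.

40.8°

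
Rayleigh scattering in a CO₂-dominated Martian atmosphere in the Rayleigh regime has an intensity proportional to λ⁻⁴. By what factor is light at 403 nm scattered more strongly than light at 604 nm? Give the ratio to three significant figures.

Rayleigh scattering ∝ λ⁻⁴, so the ratio of coefficients is the inverse fourth power of the wavelength ratio.
σ(403)/σ(604) = (604/403)⁴ = (1.4988)⁴ = 5.046.

5.05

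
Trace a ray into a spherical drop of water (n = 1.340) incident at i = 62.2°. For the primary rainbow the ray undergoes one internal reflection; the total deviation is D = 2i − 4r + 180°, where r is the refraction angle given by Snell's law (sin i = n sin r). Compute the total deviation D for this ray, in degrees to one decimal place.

139.2°

sin r = sin 62.2° / 1.340 = 0.8846/1.340 = 0.6601; r = 41.31°.
D = 2·62.2° − 4·41.31° + 180° = 124.40° − 165.24° + 180° = 139.16°.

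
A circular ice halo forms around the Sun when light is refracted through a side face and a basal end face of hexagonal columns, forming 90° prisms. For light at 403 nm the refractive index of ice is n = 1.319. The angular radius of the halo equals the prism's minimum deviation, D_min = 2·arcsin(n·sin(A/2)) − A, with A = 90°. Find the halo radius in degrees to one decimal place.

n·sin(A/2) = 1.319 × sin 45° = 1.319 × 0.7071 = 0.9327.
D_min = 2·arcsin(0.9327) − 90° = 2 × 68.856° − 90° = 47.711°.

47.7°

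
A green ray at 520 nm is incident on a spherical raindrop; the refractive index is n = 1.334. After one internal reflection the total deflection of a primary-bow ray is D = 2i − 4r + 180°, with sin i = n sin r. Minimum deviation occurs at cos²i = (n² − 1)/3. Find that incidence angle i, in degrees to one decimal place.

59.4°

cos²i = (1.334² − 1)/3 = (1.77956 − 1)/3 = 0.25985.
cos i = 0.50976, so i = 59.352°.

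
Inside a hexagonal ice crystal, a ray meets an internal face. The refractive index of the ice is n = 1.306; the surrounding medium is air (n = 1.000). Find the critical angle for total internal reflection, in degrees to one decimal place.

50.0°

sin θ_c = n_air / n = 1.000 / 1.306 = 0.7657.
θ_c = arcsin(0.7657) = 49.97°.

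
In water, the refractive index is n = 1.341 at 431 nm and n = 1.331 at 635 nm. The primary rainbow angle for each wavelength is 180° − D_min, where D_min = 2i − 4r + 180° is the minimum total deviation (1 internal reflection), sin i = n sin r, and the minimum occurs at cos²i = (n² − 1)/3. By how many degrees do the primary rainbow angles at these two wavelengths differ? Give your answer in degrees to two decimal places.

At 431 nm (n = 1.341): cos²i = 0.26609 → i = 58.946°, r = 39.705°, D_min = 139.071°, rainbow angle = 40.929°.
At 635 nm (n = 1.331): cos²i = 0.25719 → i = 59.527°, r = 40.356°, D_min = 137.630°, rainbow angle = 42.370°.
Angular width = |40.929° − 42.370°| = 1.441°.

1.44°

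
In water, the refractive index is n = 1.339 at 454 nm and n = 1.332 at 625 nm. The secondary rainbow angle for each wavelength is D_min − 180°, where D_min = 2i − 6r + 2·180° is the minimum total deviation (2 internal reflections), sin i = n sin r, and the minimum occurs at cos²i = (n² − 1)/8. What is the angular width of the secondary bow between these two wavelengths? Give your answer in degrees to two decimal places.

At 454 nm (n = 1.339): cos²i = 0.09912 → i = 71.650°, r = 45.141°, D_min = 232.451°, rainbow angle = 52.451°.
At 625 nm (n = 1.332): cos²i = 0.09678 → i = 71.875°, r = 45.520°, D_min = 230.628°, rainbow angle = 50.628°.
Angular width = |52.451° − 50.628°| = 1.823°.

1.82°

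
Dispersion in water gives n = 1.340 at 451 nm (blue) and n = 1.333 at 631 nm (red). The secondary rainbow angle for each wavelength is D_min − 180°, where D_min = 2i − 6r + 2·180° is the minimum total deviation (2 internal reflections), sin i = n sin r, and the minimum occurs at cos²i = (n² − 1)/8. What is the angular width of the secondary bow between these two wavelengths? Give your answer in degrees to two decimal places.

At 451 nm (n = 1.340): cos²i = 0.09945 → i = 71.618°, r = 45.088°, D_min = 232.709°, rainbow angle = 52.709°.
At 631 nm (n = 1.333): cos²i = 0.09711 → i = 71.843°, r = 45.466°, D_min = 230.891°, rainbow angle = 50.891°.
Angular width = |52.709° − 50.891°| = 1.818°.

1.82°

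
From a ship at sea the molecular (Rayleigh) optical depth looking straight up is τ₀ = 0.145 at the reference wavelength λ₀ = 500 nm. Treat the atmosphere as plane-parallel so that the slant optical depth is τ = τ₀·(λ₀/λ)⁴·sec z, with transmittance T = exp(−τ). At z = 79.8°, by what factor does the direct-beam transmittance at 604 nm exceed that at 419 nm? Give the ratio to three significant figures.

Airmass: sec 79.8° = 5.6470.
τ(604 nm) = 0.145 × (500/604)⁴ × 5.6470 = 0.145 × 0.4696 × 5.6470 = 0.3845.
τ(419 nm) = 0.145 × (500/419)⁴ × 5.6470 = 0.145 × 2.0278 × 5.6470 = 1.6604.
T(604)/T(419) = exp(τ_B − τ_A) = exp(1.2759) = 3.5818.

3.58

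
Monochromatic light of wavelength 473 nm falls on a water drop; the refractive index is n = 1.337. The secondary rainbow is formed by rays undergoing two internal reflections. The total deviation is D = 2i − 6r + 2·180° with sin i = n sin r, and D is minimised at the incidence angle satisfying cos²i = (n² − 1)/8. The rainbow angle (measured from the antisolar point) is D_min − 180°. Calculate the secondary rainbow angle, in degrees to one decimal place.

cos²i = (1.78757 − 1)/8 = 0.09845; i = arccos(0.31376) = 71.714°.
sin r = sin 71.714°/1.337 = 0.71017; r = 45.249°.
D_min = 2·71.714° − 6·45.249° + 360° = 231.934°.
Rainbow angle = D_min − 180° = 51.934°.

51.9°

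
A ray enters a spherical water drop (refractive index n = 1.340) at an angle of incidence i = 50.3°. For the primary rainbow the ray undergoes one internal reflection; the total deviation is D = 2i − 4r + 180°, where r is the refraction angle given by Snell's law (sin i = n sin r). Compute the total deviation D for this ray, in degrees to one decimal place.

sin r = sin 50.3° / 1.340 = 0.7694/1.340 = 0.5742; r = 35.04°.
D = 2·50.3° − 4·35.04° + 180° = 100.60° − 140.17° + 180° = 140.43°.

140.4°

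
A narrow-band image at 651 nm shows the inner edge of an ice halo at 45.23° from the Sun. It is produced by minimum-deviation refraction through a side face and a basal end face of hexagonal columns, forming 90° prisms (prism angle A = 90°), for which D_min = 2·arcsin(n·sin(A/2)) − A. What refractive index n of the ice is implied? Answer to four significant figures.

Rearranging: n = sin((D_min + A)/2) / sin(A/2).
(D_min + A)/2 = (45.23° + 90°)/2 = 67.615°.
n = sin 67.615° / sin 45° = 0.9246 / 0.7071 = 1.3076.

1.308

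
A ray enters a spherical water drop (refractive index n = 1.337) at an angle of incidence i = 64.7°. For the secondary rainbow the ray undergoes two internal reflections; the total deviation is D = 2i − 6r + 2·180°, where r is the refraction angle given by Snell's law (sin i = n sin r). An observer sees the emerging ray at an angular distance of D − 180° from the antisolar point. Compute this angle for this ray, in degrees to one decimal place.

54.1°

sin r = sin 64.7° / 1.337 = 0.9041/1.337 = 0.6762; r = 42.55°.
D = 2·64.7° − 6·42.55° + 2·180° = 129.40° − 255.29° + 360° = 234.11°.
Angle from antisolar point = D − 180° = 54.11°.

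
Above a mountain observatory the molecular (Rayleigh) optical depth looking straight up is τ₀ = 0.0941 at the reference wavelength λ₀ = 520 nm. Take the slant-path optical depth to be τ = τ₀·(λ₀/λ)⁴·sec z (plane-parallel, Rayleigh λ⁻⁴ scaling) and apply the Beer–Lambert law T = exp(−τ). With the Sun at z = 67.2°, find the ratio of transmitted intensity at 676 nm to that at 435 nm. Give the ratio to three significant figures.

Airmass: sec 67.2° = 2.5805.
τ(676 nm) = 0.0941 × (520/676)⁴ × 2.5805 = 0.0941 × 0.3501 × 2.5805 = 0.0850.
τ(435 nm) = 0.0941 × (520/435)⁴ × 2.5805 = 0.0941 × 2.0420 × 2.5805 = 0.4959.
T(676)/T(435) = exp(τ_B − τ_A) = exp(0.4108) = 1.5081.

1.51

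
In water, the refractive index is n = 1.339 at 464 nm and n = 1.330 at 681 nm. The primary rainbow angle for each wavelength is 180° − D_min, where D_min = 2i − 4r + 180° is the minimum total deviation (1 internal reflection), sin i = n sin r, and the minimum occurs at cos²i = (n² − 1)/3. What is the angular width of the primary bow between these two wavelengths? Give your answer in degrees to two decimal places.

1.30°

At 464 nm (n = 1.339): cos²i = 0.26431 → i = 59.062°, r = 39.834°, D_min = 138.786°, rainbow angle = 41.214°.
At 681 nm (n = 1.330): cos²i = 0.25630 → i = 59.585°, r = 40.422°, D_min = 137.484°, rainbow angle = 42.516°.
Angular width = |41.214° − 42.516°| = 1.303°.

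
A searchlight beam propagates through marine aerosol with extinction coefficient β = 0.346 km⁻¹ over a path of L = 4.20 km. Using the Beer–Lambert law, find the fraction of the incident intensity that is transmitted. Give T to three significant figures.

τ = β·L = 0.346 × 4.20 = 1.4532.
T = exp(−1.4532) = 0.2338.

0.234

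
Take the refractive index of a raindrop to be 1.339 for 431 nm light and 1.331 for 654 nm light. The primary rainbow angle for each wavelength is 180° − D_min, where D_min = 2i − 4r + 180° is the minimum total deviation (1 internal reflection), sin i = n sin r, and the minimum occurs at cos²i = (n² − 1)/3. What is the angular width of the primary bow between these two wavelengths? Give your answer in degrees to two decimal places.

1.16°

At 431 nm (n = 1.339): cos²i = 0.26431 → i = 59.062°, r = 39.834°, D_min = 138.786°, rainbow angle = 41.214°.
At 654 nm (n = 1.331): cos²i = 0.25719 → i = 59.527°, r = 40.356°, D_min = 137.630°, rainbow angle = 42.370°.
Angular width = |41.214° − 42.370°| = 1.156°.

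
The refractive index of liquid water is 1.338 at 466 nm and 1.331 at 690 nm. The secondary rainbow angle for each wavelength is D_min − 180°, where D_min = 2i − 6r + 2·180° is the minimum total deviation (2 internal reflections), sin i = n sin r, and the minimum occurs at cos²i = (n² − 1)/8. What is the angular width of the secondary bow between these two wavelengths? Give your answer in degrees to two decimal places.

At 466 nm (n = 1.338): cos²i = 0.09878 → i = 71.682°, r = 45.195°, D_min = 232.193°, rainbow angle = 52.193°.
At 690 nm (n = 1.331): cos²i = 0.09645 → i = 71.907°, r = 45.575°, D_min = 230.365°, rainbow angle = 50.365°.
Angular width = |52.193° − 50.365°| = 1.828°.

1.83°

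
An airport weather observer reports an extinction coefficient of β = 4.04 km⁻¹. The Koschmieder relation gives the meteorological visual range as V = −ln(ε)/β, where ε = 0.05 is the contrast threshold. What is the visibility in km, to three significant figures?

0.742 km

V = −ln(0.05) / 4.04 = 2.996 / 4.04 = 0.7415 km.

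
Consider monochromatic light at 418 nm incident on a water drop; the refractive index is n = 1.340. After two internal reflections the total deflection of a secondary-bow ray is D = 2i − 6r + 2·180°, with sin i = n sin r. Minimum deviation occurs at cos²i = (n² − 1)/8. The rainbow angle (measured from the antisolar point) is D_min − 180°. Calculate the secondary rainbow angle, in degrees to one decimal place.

52.7°

cos²i = (1.79560 − 1)/8 = 0.09945; i = arccos(0.31536) = 71.618°.
sin r = sin 71.618°/1.340 = 0.70819; r = 45.088°.
D_min = 2·71.618° − 6·45.088° + 360° = 232.709°.
Rainbow angle = D_min − 180° = 52.709°.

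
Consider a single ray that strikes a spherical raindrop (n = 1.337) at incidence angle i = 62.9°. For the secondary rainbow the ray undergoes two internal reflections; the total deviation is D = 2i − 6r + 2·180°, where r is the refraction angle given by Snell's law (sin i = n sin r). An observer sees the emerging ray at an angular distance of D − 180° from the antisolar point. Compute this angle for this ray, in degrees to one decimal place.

sin r = sin 62.9° / 1.337 = 0.8902/1.337 = 0.6658; r = 41.75°.
D = 2·62.9° − 6·41.75° + 2·180° = 125.80° − 250.48° + 360° = 235.32°.
Angle from antisolar point = D − 180° = 55.32°.

55.3°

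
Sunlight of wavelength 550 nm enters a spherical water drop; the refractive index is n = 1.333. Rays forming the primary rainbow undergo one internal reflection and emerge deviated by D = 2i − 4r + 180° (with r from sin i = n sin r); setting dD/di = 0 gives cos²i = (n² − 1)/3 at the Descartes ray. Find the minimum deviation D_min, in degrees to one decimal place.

137.9°

cos²i = (1.77689 − 1)/3 = 0.25896; i = arccos(0.50888) = 59.410°.
sin r = sin 59.410°/1.333 = 0.64579; r = 40.225°.
D_min = 2·59.410° − 4·40.225° + 180° = 137.922°.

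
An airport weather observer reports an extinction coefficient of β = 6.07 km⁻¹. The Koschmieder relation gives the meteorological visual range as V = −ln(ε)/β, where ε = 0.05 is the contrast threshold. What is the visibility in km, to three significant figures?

V = −ln(0.05) / 6.07 = 2.996 / 6.07 = 0.4935 km.

0.494 km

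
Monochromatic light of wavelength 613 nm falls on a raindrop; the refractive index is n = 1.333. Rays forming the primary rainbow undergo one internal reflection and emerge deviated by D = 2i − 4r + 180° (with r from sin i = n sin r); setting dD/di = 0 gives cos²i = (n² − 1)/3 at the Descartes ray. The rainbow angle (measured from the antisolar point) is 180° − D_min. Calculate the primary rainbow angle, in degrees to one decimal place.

cos²i = (1.77689 − 1)/3 = 0.25896; i = arccos(0.50888) = 59.410°.
sin r = sin 59.410°/1.333 = 0.64579; r = 40.225°.
D_min = 2·59.410° − 4·40.225° + 180° = 137.922°.
Rainbow angle = 180° − D_min = 42.078°.

42.1°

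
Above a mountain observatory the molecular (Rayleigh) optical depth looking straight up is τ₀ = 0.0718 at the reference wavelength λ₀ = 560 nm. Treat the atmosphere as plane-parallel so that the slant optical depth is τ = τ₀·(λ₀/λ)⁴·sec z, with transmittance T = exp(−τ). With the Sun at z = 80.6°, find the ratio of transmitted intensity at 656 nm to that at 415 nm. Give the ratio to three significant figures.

Airmass: sec 80.6° = 6.1227.
τ(656 nm) = 0.0718 × (560/656)⁴ × 6.1227 = 0.0718 × 0.5311 × 6.1227 = 0.2335.
τ(415 nm) = 0.0718 × (560/415)⁴ × 6.1227 = 0.0718 × 3.3156 × 6.1227 = 1.4576.
T(656)/T(415) = exp(τ_B − τ_A) = exp(1.2241) = 3.4011.

3.40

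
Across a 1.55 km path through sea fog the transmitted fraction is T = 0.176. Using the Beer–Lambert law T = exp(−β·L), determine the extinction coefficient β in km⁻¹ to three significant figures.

Beer–Lambert: T = exp(−βL) ⇒ β = −ln(T)/L = −ln(0.176)/1.55 = 1.7373/1.55 = 1.121 km⁻¹.

1.12 km⁻¹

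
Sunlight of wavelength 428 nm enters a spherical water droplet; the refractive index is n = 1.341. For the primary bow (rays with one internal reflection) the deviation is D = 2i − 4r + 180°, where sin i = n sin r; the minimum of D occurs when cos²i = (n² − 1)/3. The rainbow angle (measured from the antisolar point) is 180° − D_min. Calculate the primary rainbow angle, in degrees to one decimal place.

40.9°

cos²i = (1.79828 − 1)/3 = 0.26609; i = arccos(0.51584) = 58.946°.
sin r = sin 58.946°/1.341 = 0.63884; r = 39.705°.
D_min = 2·58.946° − 4·39.705° + 180° = 139.071°.
Rainbow angle = 180° − D_min = 40.929°.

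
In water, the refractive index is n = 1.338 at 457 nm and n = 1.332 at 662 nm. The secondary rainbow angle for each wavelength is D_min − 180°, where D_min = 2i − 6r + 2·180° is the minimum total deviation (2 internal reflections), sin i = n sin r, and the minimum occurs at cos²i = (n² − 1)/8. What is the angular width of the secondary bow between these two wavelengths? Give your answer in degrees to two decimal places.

1.56°

At 457 nm (n = 1.338): cos²i = 0.09878 → i = 71.682°, r = 45.195°, D_min = 232.193°, rainbow angle = 52.193°.
At 662 nm (n = 1.332): cos²i = 0.09678 → i = 71.875°, r = 45.520°, D_min = 230.628°, rainbow angle = 50.628°.
Angular width = |52.193° − 50.628°| = 1.564°.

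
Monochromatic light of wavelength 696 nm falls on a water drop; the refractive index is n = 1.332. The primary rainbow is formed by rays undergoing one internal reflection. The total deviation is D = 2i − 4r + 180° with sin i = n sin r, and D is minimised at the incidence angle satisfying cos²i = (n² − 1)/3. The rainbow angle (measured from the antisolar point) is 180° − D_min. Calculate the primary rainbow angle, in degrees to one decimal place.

cos²i = (1.77422 − 1)/3 = 0.25807; i = arccos(0.50801) = 59.469°.
sin r = sin 59.469°/1.332 = 0.64666; r = 40.290°.
D_min = 2·59.469° − 4·40.290° + 180° = 137.776°.
Rainbow angle = 180° − D_min = 42.224°.

42.2°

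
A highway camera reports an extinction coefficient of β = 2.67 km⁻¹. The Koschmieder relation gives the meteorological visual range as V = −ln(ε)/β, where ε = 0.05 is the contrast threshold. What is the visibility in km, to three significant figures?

1.12 km

V = −ln(0.05) / 2.67 = 2.996 / 2.67 = 1.1220 km.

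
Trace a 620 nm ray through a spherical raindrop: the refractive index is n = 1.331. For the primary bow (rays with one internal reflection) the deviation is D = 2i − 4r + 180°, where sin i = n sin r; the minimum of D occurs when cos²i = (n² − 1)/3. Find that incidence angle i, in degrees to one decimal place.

cos²i = (1.331² − 1)/3 = (1.77156 − 1)/3 = 0.25719.
cos i = 0.50714, so i = 59.527°.

59.5°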